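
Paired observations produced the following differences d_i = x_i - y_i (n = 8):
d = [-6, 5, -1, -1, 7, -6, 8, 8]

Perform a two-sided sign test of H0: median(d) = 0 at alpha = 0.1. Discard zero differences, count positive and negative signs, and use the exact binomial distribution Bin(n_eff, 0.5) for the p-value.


Step 1: Discard zero differences. Original n = 8; n_eff = number of nonzero differences = 8.
Nonzero differences (with sign): -6, +5, -1, -1, +7, -6, +8, +8
Step 2: Count signs: positive = 4, negative = 4.
Step 3: Under H0: P(positive) = 0.5, so the number of positives S ~ Bin(8, 0.5).
Step 4: Two-sided exact p-value = sum of Bin(8,0.5) probabilities at or below the observed probability = 1.000000.
Step 5: alpha = 0.1. fail to reject H0.

n_eff = 8, pos = 4, neg = 4, p = 1.000000, fail to reject H0.


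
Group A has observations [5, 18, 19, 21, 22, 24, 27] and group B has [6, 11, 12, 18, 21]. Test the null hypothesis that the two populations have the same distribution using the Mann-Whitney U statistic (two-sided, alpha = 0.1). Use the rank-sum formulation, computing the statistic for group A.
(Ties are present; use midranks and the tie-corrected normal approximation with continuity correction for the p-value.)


Step 1: Combine and sort all 12 observations; assign midranks.
sorted (value, group): (5,X), (6,Y), (11,Y), (12,Y), (18,X), (18,Y), (19,X), (21,X), (21,Y), (22,X), (24,X), (27,X)
ranks: 5->1, 6->2, 11->3, 12->4, 18->5.5, 18->5.5, 19->7, 21->8.5, 21->8.5, 22->10, 24->11, 27->12
Step 2: Rank sum for X: R1 = 1 + 5.5 + 7 + 8.5 + 10 + 11 + 12 = 55.
Step 3: U_X = R1 - n1(n1+1)/2 = 55 - 7*8/2 = 55 - 28 = 27.
       U_Y = n1*n2 - U_X = 35 - 27 = 8.
Step 4: Ties are present, so use the tie-corrected normal approximation (with continuity correction) for the p-value.
Step 5: p-value = 0.142449; compare to alpha = 0.1. fail to reject H0.

U_X = 27, p = 0.142449, fail to reject H0 at alpha = 0.1.


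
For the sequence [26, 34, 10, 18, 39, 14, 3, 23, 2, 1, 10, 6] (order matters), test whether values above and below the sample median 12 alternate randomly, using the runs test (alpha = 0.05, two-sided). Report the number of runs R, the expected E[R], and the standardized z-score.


Step 1: Compute median = 12; label A = above, B = below.
Labels in order: AABAAABABBBB  (n_A = 6, n_B = 6)
Step 2: Count runs R = 6.
Step 3: Under H0 (random ordering), E[R] = 2*n_A*n_B/(n_A+n_B) + 1 = 2*6*6/12 + 1 = 7.0000.
        Var[R] = 2*n_A*n_B*(2*n_A*n_B - n_A - n_B) / ((n_A+n_B)^2 * (n_A+n_B-1)) = 4320/1584 = 2.7273.
        SD[R] = 1.6514.
Step 4: Continuity-corrected z = (R + 0.5 - E[R]) / SD[R] = (6 + 0.5 - 7.0000) / 1.6514 = -0.3028.
Step 5: Two-sided p-value via normal approximation = 2*(1 - Phi(|z|)) = 0.762069.
Step 6: alpha = 0.05. fail to reject H0.

R = 6, z = -0.3028, p = 0.762069, fail to reject H0.


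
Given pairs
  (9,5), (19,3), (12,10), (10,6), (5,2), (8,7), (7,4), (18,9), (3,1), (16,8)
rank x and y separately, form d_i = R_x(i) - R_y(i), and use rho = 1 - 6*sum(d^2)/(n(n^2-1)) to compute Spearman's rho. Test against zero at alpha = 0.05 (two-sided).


Step 1: Rank x and y separately (midranks; no ties here).
rank(x): 9->5, 19->10, 12->7, 10->6, 5->2, 8->4, 7->3, 18->9, 3->1, 16->8
rank(y): 5->5, 3->3, 10->10, 6->6, 2->2, 7->7, 4->4, 9->9, 1->1, 8->8
Step 2: d_i = R_x(i) - R_y(i); compute d_i^2.
  (5-5)^2=0, (10-3)^2=49, (7-10)^2=9, (6-6)^2=0, (2-2)^2=0, (4-7)^2=9, (3-4)^2=1, (9-9)^2=0, (1-1)^2=0, (8-8)^2=0
sum(d^2) = 68.
Step 3: rho = 1 - 6*68 / (10*(10^2 - 1)) = 1 - 408/990 = 0.587879.
Step 4: Under H0, t = rho * sqrt((n-2)/(1-rho^2)) = 2.0555 ~ t(8).
Step 5: Two-sided p-value from the t-distribution with 8 df = 0.073878.
Step 6: alpha = 0.05. fail to reject H0.

rho = 0.5879, p = 0.073878, fail to reject H0 at alpha = 0.05.


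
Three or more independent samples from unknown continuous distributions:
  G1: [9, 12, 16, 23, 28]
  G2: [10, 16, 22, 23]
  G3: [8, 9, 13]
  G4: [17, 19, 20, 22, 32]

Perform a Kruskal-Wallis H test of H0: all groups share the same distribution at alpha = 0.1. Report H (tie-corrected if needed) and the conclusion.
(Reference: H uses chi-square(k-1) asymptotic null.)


Step 1: Combine all N = 17 observations and assign midranks.
sorted (value, group, rank): (8,G3,1), (9,G1,2.5), (9,G3,2.5), (10,G2,4), (12,G1,5), (13,G3,6), (16,G1,7.5), (16,G2,7.5), (17,G4,9), (19,G4,10), (20,G4,11), (22,G2,12.5), (22,G4,12.5), (23,G1,14.5), (23,G2,14.5), (28,G1,16), (32,G4,17)
Step 2: Sum ranks within each group.
R_1 = 45.5 (n_1 = 5)
R_2 = 38.5 (n_2 = 4)
R_3 = 9.5 (n_3 = 3)
R_4 = 59.5 (n_4 = 5)
Step 3: H = 12/(N(N+1)) * sum(R_i^2/n_i) - 3(N+1)
     = 12/(17*18) * (45.5^2/5 + 38.5^2/4 + 9.5^2/3 + 59.5^2/5) - 3*18
     = 0.039216 * 1522.75 - 54
     = 5.715523.
Step 4: Ties present; correction factor C = 1 - 24/(17^3 - 17) = 0.995098. Corrected H = 5.715523 / 0.995098 = 5.743678.
Step 5: Under H0, H ~ chi^2(3); p-value = 0.124769.
Step 6: alpha = 0.1. fail to reject H0.

H = 5.7437, df = 3, p = 0.124769, fail to reject H0.


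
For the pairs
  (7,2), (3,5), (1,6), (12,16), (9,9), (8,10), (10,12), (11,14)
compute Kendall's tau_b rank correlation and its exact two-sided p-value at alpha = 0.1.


Step 1: Enumerate the 28 unordered pairs (i,j) with i<j and classify each by sign(x_j-x_i) * sign(y_j-y_i).
  (1,2):dx=-4,dy=+3->D; (1,3):dx=-6,dy=+4->D; (1,4):dx=+5,dy=+14->C; (1,5):dx=+2,dy=+7->C
  (1,6):dx=+1,dy=+8->C; (1,7):dx=+3,dy=+10->C; (1,8):dx=+4,dy=+12->C; (2,3):dx=-2,dy=+1->D
  (2,4):dx=+9,dy=+11->C; (2,5):dx=+6,dy=+4->C; (2,6):dx=+5,dy=+5->C; (2,7):dx=+7,dy=+7->C
  (2,8):dx=+8,dy=+9->C; (3,4):dx=+11,dy=+10->C; (3,5):dx=+8,dy=+3->C; (3,6):dx=+7,dy=+4->C
  (3,7):dx=+9,dy=+6->C; (3,8):dx=+10,dy=+8->C; (4,5):dx=-3,dy=-7->C; (4,6):dx=-4,dy=-6->C
  (4,7):dx=-2,dy=-4->C; (4,8):dx=-1,dy=-2->C; (5,6):dx=-1,dy=+1->D; (5,7):dx=+1,dy=+3->C
  (5,8):dx=+2,dy=+5->C; (6,7):dx=+2,dy=+2->C; (6,8):dx=+3,dy=+4->C; (7,8):dx=+1,dy=+2->C
Step 2: C = 24, D = 4, total pairs = 28.
Step 3: tau = (C - D)/(n(n-1)/2) = (24 - 4)/28 = 0.714286.
Step 4: Exact two-sided p-value (enumerate n! = 40320 permutations of y under H0): p = 0.014137.
Step 5: alpha = 0.1. reject H0.

tau_b = 0.7143 (C=24, D=4), p = 0.014137, reject H0.


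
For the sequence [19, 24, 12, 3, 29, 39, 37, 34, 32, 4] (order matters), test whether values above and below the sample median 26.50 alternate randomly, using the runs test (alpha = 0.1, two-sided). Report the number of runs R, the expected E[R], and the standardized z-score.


Step 1: Compute median = 26.50; label A = above, B = below.
Labels in order: BBBBAAAAAB  (n_A = 5, n_B = 5)
Step 2: Count runs R = 3.
Step 3: Under H0 (random ordering), E[R] = 2*n_A*n_B/(n_A+n_B) + 1 = 2*5*5/10 + 1 = 6.0000.
        Var[R] = 2*n_A*n_B*(2*n_A*n_B - n_A - n_B) / ((n_A+n_B)^2 * (n_A+n_B-1)) = 2000/900 = 2.2222.
        SD[R] = 1.4907.
Step 4: Continuity-corrected z = (R + 0.5 - E[R]) / SD[R] = (3 + 0.5 - 6.0000) / 1.4907 = -1.6771.
Step 5: Two-sided p-value via normal approximation = 2*(1 - Phi(|z|)) = 0.093533.
Step 6: alpha = 0.1. reject H0.

R = 3, z = -1.6771, p = 0.093533, reject H0.


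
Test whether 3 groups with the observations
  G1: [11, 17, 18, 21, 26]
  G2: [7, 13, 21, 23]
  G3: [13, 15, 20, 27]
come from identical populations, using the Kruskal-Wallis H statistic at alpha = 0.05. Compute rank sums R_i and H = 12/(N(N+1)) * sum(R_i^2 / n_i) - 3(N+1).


Step 1: Combine all N = 13 observations and assign midranks.
sorted (value, group, rank): (7,G2,1), (11,G1,2), (13,G2,3.5), (13,G3,3.5), (15,G3,5), (17,G1,6), (18,G1,7), (20,G3,8), (21,G1,9.5), (21,G2,9.5), (23,G2,11), (26,G1,12), (27,G3,13)
Step 2: Sum ranks within each group.
R_1 = 36.5 (n_1 = 5)
R_2 = 25 (n_2 = 4)
R_3 = 29.5 (n_3 = 4)
Step 3: H = 12/(N(N+1)) * sum(R_i^2/n_i) - 3(N+1)
     = 12/(13*14) * (36.5^2/5 + 25^2/4 + 29.5^2/4) - 3*14
     = 0.065934 * 640.263 - 42
     = 0.215110.
Step 4: Ties present; correction factor C = 1 - 12/(13^3 - 13) = 0.994505. Corrected H = 0.215110 / 0.994505 = 0.216298.
Step 5: Under H0, H ~ chi^2(2); p-value = 0.897494.
Step 6: alpha = 0.05. fail to reject H0.

H = 0.2163, df = 2, p = 0.897494, fail to reject H0.


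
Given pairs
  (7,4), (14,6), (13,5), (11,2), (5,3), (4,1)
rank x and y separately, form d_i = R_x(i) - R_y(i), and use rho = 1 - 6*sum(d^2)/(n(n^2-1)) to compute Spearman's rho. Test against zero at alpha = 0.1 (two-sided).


Step 1: Rank x and y separately (midranks; no ties here).
rank(x): 7->3, 14->6, 13->5, 11->4, 5->2, 4->1
rank(y): 4->4, 6->6, 5->5, 2->2, 3->3, 1->1
Step 2: d_i = R_x(i) - R_y(i); compute d_i^2.
  (3-4)^2=1, (6-6)^2=0, (5-5)^2=0, (4-2)^2=4, (2-3)^2=1, (1-1)^2=0
sum(d^2) = 6.
Step 3: rho = 1 - 6*6 / (6*(6^2 - 1)) = 1 - 36/210 = 0.828571.
Step 4: Under H0, t = rho * sqrt((n-2)/(1-rho^2)) = 2.9598 ~ t(4).
Step 5: Two-sided p-value from the t-distribution with 4 df = 0.041563.
Step 6: alpha = 0.1. reject H0.

rho = 0.8286, p = 0.041563, reject H0 at alpha = 0.1.


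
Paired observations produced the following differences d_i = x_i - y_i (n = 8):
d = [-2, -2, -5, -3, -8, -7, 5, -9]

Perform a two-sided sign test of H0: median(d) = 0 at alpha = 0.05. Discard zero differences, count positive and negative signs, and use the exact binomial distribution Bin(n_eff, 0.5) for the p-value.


Step 1: Discard zero differences. Original n = 8; n_eff = number of nonzero differences = 8.
Nonzero differences (with sign): -2, -2, -5, -3, -8, -7, +5, -9
Step 2: Count signs: positive = 1, negative = 7.
Step 3: Under H0: P(positive) = 0.5, so the number of positives S ~ Bin(8, 0.5).
Step 4: Two-sided exact p-value = sum of Bin(8,0.5) probabilities at or below the observed probability = 0.070312.
Step 5: alpha = 0.05. fail to reject H0.

n_eff = 8, pos = 1, neg = 7, p = 0.070312, fail to reject H0.


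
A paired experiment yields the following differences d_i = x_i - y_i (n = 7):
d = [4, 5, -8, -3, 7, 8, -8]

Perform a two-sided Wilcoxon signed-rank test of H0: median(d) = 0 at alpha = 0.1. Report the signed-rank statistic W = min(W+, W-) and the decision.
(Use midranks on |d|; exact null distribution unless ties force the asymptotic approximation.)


Step 1: Drop any zero differences (none here) and take |d_i|.
|d| = [4, 5, 8, 3, 7, 8, 8]
Step 2: Midrank |d_i| (ties get averaged ranks).
ranks: |4|->2, |5|->3, |8|->6, |3|->1, |7|->4, |8|->6, |8|->6
Step 3: Attach original signs; sum ranks with positive sign and with negative sign.
W+ = 2 + 3 + 4 + 6 = 15
W- = 6 + 1 + 6 = 13
(Check: W+ + W- = 28 should equal n(n+1)/2 = 28.)
Step 4: Test statistic W = min(W+, W-) = 13.
Step 5: Ties in |d|, so use the tie-corrected normal approximation.
        E[W] = n(n+1)/4 = 7*8/4 = 14.
        Tie groups: |d|=8 (t=3); sum(t^3 - t) = 24.
        Var[W] = n(n+1)(2n+1)/24 - sum(t^3-t)/48 = 840/24 - 24/48 = 34.5.
        z = (W - E[W]) / sqrt(Var[W]) = (13 - 14) / 5.8737 = -0.1703.
        Two-sided p = 2*Phi(z) = 0.864813.
Step 6: alpha = 0.1. fail to reject H0.

W+ = 15, W- = 13, W = min = 13, p = 0.864813, fail to reject H0.


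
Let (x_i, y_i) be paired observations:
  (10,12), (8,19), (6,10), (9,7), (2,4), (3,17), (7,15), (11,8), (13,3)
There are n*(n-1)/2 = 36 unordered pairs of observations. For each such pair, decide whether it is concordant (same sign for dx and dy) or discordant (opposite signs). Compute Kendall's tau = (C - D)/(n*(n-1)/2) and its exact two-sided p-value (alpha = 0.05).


Step 1: Enumerate the 36 unordered pairs (i,j) with i<j and classify each by sign(x_j-x_i) * sign(y_j-y_i).
  (1,2):dx=-2,dy=+7->D; (1,3):dx=-4,dy=-2->C; (1,4):dx=-1,dy=-5->C; (1,5):dx=-8,dy=-8->C
  (1,6):dx=-7,dy=+5->D; (1,7):dx=-3,dy=+3->D; (1,8):dx=+1,dy=-4->D; (1,9):dx=+3,dy=-9->D
  (2,3):dx=-2,dy=-9->C; (2,4):dx=+1,dy=-12->D; (2,5):dx=-6,dy=-15->C; (2,6):dx=-5,dy=-2->C
  (2,7):dx=-1,dy=-4->C; (2,8):dx=+3,dy=-11->D; (2,9):dx=+5,dy=-16->D; (3,4):dx=+3,dy=-3->D
  (3,5):dx=-4,dy=-6->C; (3,6):dx=-3,dy=+7->D; (3,7):dx=+1,dy=+5->C; (3,8):dx=+5,dy=-2->D
  (3,9):dx=+7,dy=-7->D; (4,5):dx=-7,dy=-3->C; (4,6):dx=-6,dy=+10->D; (4,7):dx=-2,dy=+8->D
  (4,8):dx=+2,dy=+1->C; (4,9):dx=+4,dy=-4->D; (5,6):dx=+1,dy=+13->C; (5,7):dx=+5,dy=+11->C
  (5,8):dx=+9,dy=+4->C; (5,9):dx=+11,dy=-1->D; (6,7):dx=+4,dy=-2->D; (6,8):dx=+8,dy=-9->D
  (6,9):dx=+10,dy=-14->D; (7,8):dx=+4,dy=-7->D; (7,9):dx=+6,dy=-12->D; (8,9):dx=+2,dy=-5->D
Step 2: C = 14, D = 22, total pairs = 36.
Step 3: tau = (C - D)/(n(n-1)/2) = (14 - 22)/36 = -0.222222.
Step 4: Exact two-sided p-value (enumerate n! = 362880 permutations of y under H0): p = 0.476709.
Step 5: alpha = 0.05. fail to reject H0.

tau_b = -0.2222 (C=14, D=22), p = 0.476709, fail to reject H0.


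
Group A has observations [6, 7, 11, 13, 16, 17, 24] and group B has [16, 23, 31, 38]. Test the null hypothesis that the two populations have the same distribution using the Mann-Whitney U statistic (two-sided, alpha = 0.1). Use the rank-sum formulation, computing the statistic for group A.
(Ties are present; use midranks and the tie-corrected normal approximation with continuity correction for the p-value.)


Step 1: Combine and sort all 11 observations; assign midranks.
sorted (value, group): (6,X), (7,X), (11,X), (13,X), (16,X), (16,Y), (17,X), (23,Y), (24,X), (31,Y), (38,Y)
ranks: 6->1, 7->2, 11->3, 13->4, 16->5.5, 16->5.5, 17->7, 23->8, 24->9, 31->10, 38->11
Step 2: Rank sum for X: R1 = 1 + 2 + 3 + 4 + 5.5 + 7 + 9 = 31.5.
Step 3: U_X = R1 - n1(n1+1)/2 = 31.5 - 7*8/2 = 31.5 - 28 = 3.5.
       U_Y = n1*n2 - U_X = 28 - 3.5 = 24.5.
Step 4: Ties are present, so use the tie-corrected normal approximation (with continuity correction) for the p-value.
Step 5: p-value = 0.058207; compare to alpha = 0.1. reject H0.

U_X = 3.5, p = 0.058207, reject H0 at alpha = 0.1.


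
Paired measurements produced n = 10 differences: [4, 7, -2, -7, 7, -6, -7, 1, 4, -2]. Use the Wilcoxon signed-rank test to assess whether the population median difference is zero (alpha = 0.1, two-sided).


Step 1: Drop any zero differences (none here) and take |d_i|.
|d| = [4, 7, 2, 7, 7, 6, 7, 1, 4, 2]
Step 2: Midrank |d_i| (ties get averaged ranks).
ranks: |4|->4.5, |7|->8.5, |2|->2.5, |7|->8.5, |7|->8.5, |6|->6, |7|->8.5, |1|->1, |4|->4.5, |2|->2.5
Step 3: Attach original signs; sum ranks with positive sign and with negative sign.
W+ = 4.5 + 8.5 + 8.5 + 1 + 4.5 = 27
W- = 2.5 + 8.5 + 6 + 8.5 + 2.5 = 28
(Check: W+ + W- = 55 should equal n(n+1)/2 = 55.)
Step 4: Test statistic W = min(W+, W-) = 27.
Step 5: Ties in |d|, so use the tie-corrected normal approximation.
        E[W] = n(n+1)/4 = 10*11/4 = 27.5.
        Tie groups: |d|=2 (t=2), |d|=4 (t=2), |d|=7 (t=4); sum(t^3 - t) = 72.
        Var[W] = n(n+1)(2n+1)/24 - sum(t^3-t)/48 = 2310/24 - 72/48 = 94.75.
        z = (W - E[W]) / sqrt(Var[W]) = (27 - 27.5) / 9.7340 = -0.0514.
        Two-sided p = 2*Phi(z) = 0.959033.
Step 6: alpha = 0.1. fail to reject H0.

W+ = 27, W- = 28, W = min = 27, p = 0.959033, fail to reject H0.


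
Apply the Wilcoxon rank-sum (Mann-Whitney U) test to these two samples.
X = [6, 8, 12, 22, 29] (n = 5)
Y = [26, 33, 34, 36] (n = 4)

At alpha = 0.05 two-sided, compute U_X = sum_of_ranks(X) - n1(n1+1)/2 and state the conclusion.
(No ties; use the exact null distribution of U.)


Step 1: Combine and sort all 9 observations; assign midranks.
sorted (value, group): (6,X), (8,X), (12,X), (22,X), (26,Y), (29,X), (33,Y), (34,Y), (36,Y)
ranks: 6->1, 8->2, 12->3, 22->4, 26->5, 29->6, 33->7, 34->8, 36->9
Step 2: Rank sum for X: R1 = 1 + 2 + 3 + 4 + 6 = 16.
Step 3: U_X = R1 - n1(n1+1)/2 = 16 - 5*6/2 = 16 - 15 = 1.
       U_Y = n1*n2 - U_X = 20 - 1 = 19.
Step 4: No ties, so the exact null distribution of U (based on enumerating the C(9,5) = 126 equally likely rank assignments) gives the two-sided p-value.
Step 5: p-value = 0.031746; compare to alpha = 0.05. reject H0.

U_X = 1, p = 0.031746, reject H0 at alpha = 0.05.


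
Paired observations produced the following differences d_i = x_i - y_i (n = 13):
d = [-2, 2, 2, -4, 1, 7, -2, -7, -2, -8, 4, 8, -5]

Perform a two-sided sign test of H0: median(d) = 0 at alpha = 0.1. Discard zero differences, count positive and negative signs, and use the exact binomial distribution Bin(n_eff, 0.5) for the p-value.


Step 1: Discard zero differences. Original n = 13; n_eff = number of nonzero differences = 13.
Nonzero differences (with sign): -2, +2, +2, -4, +1, +7, -2, -7, -2, -8, +4, +8, -5
Step 2: Count signs: positive = 6, negative = 7.
Step 3: Under H0: P(positive) = 0.5, so the number of positives S ~ Bin(13, 0.5).
Step 4: Two-sided exact p-value = sum of Bin(13,0.5) probabilities at or below the observed probability = 1.000000.
Step 5: alpha = 0.1. fail to reject H0.

n_eff = 13, pos = 6, neg = 7, p = 1.000000, fail to reject H0.


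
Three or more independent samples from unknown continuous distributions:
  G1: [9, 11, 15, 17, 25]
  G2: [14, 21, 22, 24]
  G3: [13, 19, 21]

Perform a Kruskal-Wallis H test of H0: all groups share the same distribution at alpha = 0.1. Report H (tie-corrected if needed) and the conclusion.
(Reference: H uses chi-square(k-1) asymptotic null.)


Step 1: Combine all N = 12 observations and assign midranks.
sorted (value, group, rank): (9,G1,1), (11,G1,2), (13,G3,3), (14,G2,4), (15,G1,5), (17,G1,6), (19,G3,7), (21,G2,8.5), (21,G3,8.5), (22,G2,10), (24,G2,11), (25,G1,12)
Step 2: Sum ranks within each group.
R_1 = 26 (n_1 = 5)
R_2 = 33.5 (n_2 = 4)
R_3 = 18.5 (n_3 = 3)
Step 3: H = 12/(N(N+1)) * sum(R_i^2/n_i) - 3(N+1)
     = 12/(12*13) * (26^2/5 + 33.5^2/4 + 18.5^2/3) - 3*13
     = 0.076923 * 529.846 - 39
     = 1.757372.
Step 4: Ties present; correction factor C = 1 - 6/(12^3 - 12) = 0.996503. Corrected H = 1.757372 / 0.996503 = 1.763538.
Step 5: Under H0, H ~ chi^2(2); p-value = 0.414050.
Step 6: alpha = 0.1. fail to reject H0.

H = 1.7635, df = 2, p = 0.414050, fail to reject H0.


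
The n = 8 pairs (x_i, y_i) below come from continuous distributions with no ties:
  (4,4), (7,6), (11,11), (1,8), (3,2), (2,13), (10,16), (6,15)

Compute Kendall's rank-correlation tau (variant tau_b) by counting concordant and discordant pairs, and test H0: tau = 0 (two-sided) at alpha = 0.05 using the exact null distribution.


Step 1: Enumerate the 28 unordered pairs (i,j) with i<j and classify each by sign(x_j-x_i) * sign(y_j-y_i).
  (1,2):dx=+3,dy=+2->C; (1,3):dx=+7,dy=+7->C; (1,4):dx=-3,dy=+4->D; (1,5):dx=-1,dy=-2->C
  (1,6):dx=-2,dy=+9->D; (1,7):dx=+6,dy=+12->C; (1,8):dx=+2,dy=+11->C; (2,3):dx=+4,dy=+5->C
  (2,4):dx=-6,dy=+2->D; (2,5):dx=-4,dy=-4->C; (2,6):dx=-5,dy=+7->D; (2,7):dx=+3,dy=+10->C
  (2,8):dx=-1,dy=+9->D; (3,4):dx=-10,dy=-3->C; (3,5):dx=-8,dy=-9->C; (3,6):dx=-9,dy=+2->D
  (3,7):dx=-1,dy=+5->D; (3,8):dx=-5,dy=+4->D; (4,5):dx=+2,dy=-6->D; (4,6):dx=+1,dy=+5->C
  (4,7):dx=+9,dy=+8->C; (4,8):dx=+5,dy=+7->C; (5,6):dx=-1,dy=+11->D; (5,7):dx=+7,dy=+14->C
  (5,8):dx=+3,dy=+13->C; (6,7):dx=+8,dy=+3->C; (6,8):dx=+4,dy=+2->C; (7,8):dx=-4,dy=-1->C
Step 2: C = 18, D = 10, total pairs = 28.
Step 3: tau = (C - D)/(n(n-1)/2) = (18 - 10)/28 = 0.285714.
Step 4: Exact two-sided p-value (enumerate n! = 40320 permutations of y under H0): p = 0.398760.
Step 5: alpha = 0.05. fail to reject H0.

tau_b = 0.2857 (C=18, D=10), p = 0.398760, fail to reject H0.


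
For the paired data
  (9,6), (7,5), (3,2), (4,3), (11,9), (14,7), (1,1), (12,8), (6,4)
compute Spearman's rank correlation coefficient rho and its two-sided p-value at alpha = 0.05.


Step 1: Rank x and y separately (midranks; no ties here).
rank(x): 9->6, 7->5, 3->2, 4->3, 11->7, 14->9, 1->1, 12->8, 6->4
rank(y): 6->6, 5->5, 2->2, 3->3, 9->9, 7->7, 1->1, 8->8, 4->4
Step 2: d_i = R_x(i) - R_y(i); compute d_i^2.
  (6-6)^2=0, (5-5)^2=0, (2-2)^2=0, (3-3)^2=0, (7-9)^2=4, (9-7)^2=4, (1-1)^2=0, (8-8)^2=0, (4-4)^2=0
sum(d^2) = 8.
Step 3: rho = 1 - 6*8 / (9*(9^2 - 1)) = 1 - 48/720 = 0.933333.
Step 4: Under H0, t = rho * sqrt((n-2)/(1-rho^2)) = 6.8783 ~ t(7).
Step 5: Two-sided p-value from the t-distribution with 7 df = 0.000236.
Step 6: alpha = 0.05. reject H0.

rho = 0.9333, p = 0.000236, reject H0 at alpha = 0.05.


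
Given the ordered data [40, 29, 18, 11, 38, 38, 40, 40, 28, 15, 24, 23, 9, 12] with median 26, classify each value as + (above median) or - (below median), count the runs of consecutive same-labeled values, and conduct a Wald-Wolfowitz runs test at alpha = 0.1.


Step 1: Compute median = 26; label A = above, B = below.
Labels in order: AABBAAAAABBBBB  (n_A = 7, n_B = 7)
Step 2: Count runs R = 4.
Step 3: Under H0 (random ordering), E[R] = 2*n_A*n_B/(n_A+n_B) + 1 = 2*7*7/14 + 1 = 8.0000.
        Var[R] = 2*n_A*n_B*(2*n_A*n_B - n_A - n_B) / ((n_A+n_B)^2 * (n_A+n_B-1)) = 8232/2548 = 3.2308.
        SD[R] = 1.7974.
Step 4: Continuity-corrected z = (R + 0.5 - E[R]) / SD[R] = (4 + 0.5 - 8.0000) / 1.7974 = -1.9472.
Step 5: Two-sided p-value via normal approximation = 2*(1 - Phi(|z|)) = 0.051508.
Step 6: alpha = 0.1. reject H0.

R = 4, z = -1.9472, p = 0.051508, reject H0.


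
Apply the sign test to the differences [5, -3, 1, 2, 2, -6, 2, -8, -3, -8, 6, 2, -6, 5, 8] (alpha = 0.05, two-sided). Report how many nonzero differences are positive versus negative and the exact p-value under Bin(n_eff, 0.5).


Step 1: Discard zero differences. Original n = 15; n_eff = number of nonzero differences = 15.
Nonzero differences (with sign): +5, -3, +1, +2, +2, -6, +2, -8, -3, -8, +6, +2, -6, +5, +8
Step 2: Count signs: positive = 9, negative = 6.
Step 3: Under H0: P(positive) = 0.5, so the number of positives S ~ Bin(15, 0.5).
Step 4: Two-sided exact p-value = sum of Bin(15,0.5) probabilities at or below the observed probability = 0.607239.
Step 5: alpha = 0.05. fail to reject H0.

n_eff = 15, pos = 9, neg = 6, p = 0.607239, fail to reject H0.


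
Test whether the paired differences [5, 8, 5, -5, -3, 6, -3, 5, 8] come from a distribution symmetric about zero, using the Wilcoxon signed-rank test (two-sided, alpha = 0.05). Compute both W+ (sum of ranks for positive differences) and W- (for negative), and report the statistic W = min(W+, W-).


Step 1: Drop any zero differences (none here) and take |d_i|.
|d| = [5, 8, 5, 5, 3, 6, 3, 5, 8]
Step 2: Midrank |d_i| (ties get averaged ranks).
ranks: |5|->4.5, |8|->8.5, |5|->4.5, |5|->4.5, |3|->1.5, |6|->7, |3|->1.5, |5|->4.5, |8|->8.5
Step 3: Attach original signs; sum ranks with positive sign and with negative sign.
W+ = 4.5 + 8.5 + 4.5 + 7 + 4.5 + 8.5 = 37.5
W- = 4.5 + 1.5 + 1.5 = 7.5
(Check: W+ + W- = 45 should equal n(n+1)/2 = 45.)
Step 4: Test statistic W = min(W+, W-) = 7.5.
Step 5: Ties in |d|, so use the tie-corrected normal approximation.
        E[W] = n(n+1)/4 = 9*10/4 = 22.5.
        Tie groups: |d|=3 (t=2), |d|=5 (t=4), |d|=8 (t=2); sum(t^3 - t) = 72.
        Var[W] = n(n+1)(2n+1)/24 - sum(t^3-t)/48 = 1710/24 - 72/48 = 69.75.
        z = (W - E[W]) / sqrt(Var[W]) = (7.5 - 22.5) / 8.3516 = -1.7961.
        Two-sided p = 2*Phi(z) = 0.072486.
Step 6: alpha = 0.05. fail to reject H0.

W+ = 37.5, W- = 7.5, W = min = 7.5, p = 0.072486, fail to reject H0.


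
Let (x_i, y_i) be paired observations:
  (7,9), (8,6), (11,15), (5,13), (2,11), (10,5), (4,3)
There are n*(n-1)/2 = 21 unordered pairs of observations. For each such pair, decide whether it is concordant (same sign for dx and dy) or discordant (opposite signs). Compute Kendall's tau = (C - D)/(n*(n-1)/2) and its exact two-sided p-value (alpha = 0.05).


Step 1: Enumerate the 21 unordered pairs (i,j) with i<j and classify each by sign(x_j-x_i) * sign(y_j-y_i).
  (1,2):dx=+1,dy=-3->D; (1,3):dx=+4,dy=+6->C; (1,4):dx=-2,dy=+4->D; (1,5):dx=-5,dy=+2->D
  (1,6):dx=+3,dy=-4->D; (1,7):dx=-3,dy=-6->C; (2,3):dx=+3,dy=+9->C; (2,4):dx=-3,dy=+7->D
  (2,5):dx=-6,dy=+5->D; (2,6):dx=+2,dy=-1->D; (2,7):dx=-4,dy=-3->C; (3,4):dx=-6,dy=-2->C
  (3,5):dx=-9,dy=-4->C; (3,6):dx=-1,dy=-10->C; (3,7):dx=-7,dy=-12->C; (4,5):dx=-3,dy=-2->C
  (4,6):dx=+5,dy=-8->D; (4,7):dx=-1,dy=-10->C; (5,6):dx=+8,dy=-6->D; (5,7):dx=+2,dy=-8->D
  (6,7):dx=-6,dy=-2->C
Step 2: C = 11, D = 10, total pairs = 21.
Step 3: tau = (C - D)/(n(n-1)/2) = (11 - 10)/21 = 0.047619.
Step 4: Exact two-sided p-value (enumerate n! = 5040 permutations of y under H0): p = 1.000000.
Step 5: alpha = 0.05. fail to reject H0.

tau_b = 0.0476 (C=11, D=10), p = 1.000000, fail to reject H0.


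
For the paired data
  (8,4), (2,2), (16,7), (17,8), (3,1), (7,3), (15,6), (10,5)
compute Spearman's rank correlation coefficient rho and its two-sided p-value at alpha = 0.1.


Step 1: Rank x and y separately (midranks; no ties here).
rank(x): 8->4, 2->1, 16->7, 17->8, 3->2, 7->3, 15->6, 10->5
rank(y): 4->4, 2->2, 7->7, 8->8, 1->1, 3->3, 6->6, 5->5
Step 2: d_i = R_x(i) - R_y(i); compute d_i^2.
  (4-4)^2=0, (1-2)^2=1, (7-7)^2=0, (8-8)^2=0, (2-1)^2=1, (3-3)^2=0, (6-6)^2=0, (5-5)^2=0
sum(d^2) = 2.
Step 3: rho = 1 - 6*2 / (8*(8^2 - 1)) = 1 - 12/504 = 0.976190.
Step 4: Under H0, t = rho * sqrt((n-2)/(1-rho^2)) = 11.0235 ~ t(6).
Step 5: Two-sided p-value from the t-distribution with 6 df = 0.000033.
Step 6: alpha = 0.1. reject H0.

rho = 0.9762, p = 0.000033, reject H0 at alpha = 0.1.


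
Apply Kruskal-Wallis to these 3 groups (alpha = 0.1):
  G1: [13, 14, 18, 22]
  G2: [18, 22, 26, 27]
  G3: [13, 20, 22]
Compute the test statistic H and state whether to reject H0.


Step 1: Combine all N = 11 observations and assign midranks.
sorted (value, group, rank): (13,G1,1.5), (13,G3,1.5), (14,G1,3), (18,G1,4.5), (18,G2,4.5), (20,G3,6), (22,G1,8), (22,G2,8), (22,G3,8), (26,G2,10), (27,G2,11)
Step 2: Sum ranks within each group.
R_1 = 17 (n_1 = 4)
R_2 = 33.5 (n_2 = 4)
R_3 = 15.5 (n_3 = 3)
Step 3: H = 12/(N(N+1)) * sum(R_i^2/n_i) - 3(N+1)
     = 12/(11*12) * (17^2/4 + 33.5^2/4 + 15.5^2/3) - 3*12
     = 0.090909 * 432.896 - 36
     = 3.354167.
Step 4: Ties present; correction factor C = 1 - 36/(11^3 - 11) = 0.972727. Corrected H = 3.354167 / 0.972727 = 3.448209.
Step 5: Under H0, H ~ chi^2(2); p-value = 0.178333.
Step 6: alpha = 0.1. fail to reject H0.

H = 3.4482, df = 2, p = 0.178333, fail to reject H0.


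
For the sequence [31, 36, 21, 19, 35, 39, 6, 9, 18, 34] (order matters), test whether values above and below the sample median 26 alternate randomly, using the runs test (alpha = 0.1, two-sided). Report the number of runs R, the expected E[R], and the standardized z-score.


Step 1: Compute median = 26; label A = above, B = below.
Labels in order: AABBAABBBA  (n_A = 5, n_B = 5)
Step 2: Count runs R = 5.
Step 3: Under H0 (random ordering), E[R] = 2*n_A*n_B/(n_A+n_B) + 1 = 2*5*5/10 + 1 = 6.0000.
        Var[R] = 2*n_A*n_B*(2*n_A*n_B - n_A - n_B) / ((n_A+n_B)^2 * (n_A+n_B-1)) = 2000/900 = 2.2222.
        SD[R] = 1.4907.
Step 4: Continuity-corrected z = (R + 0.5 - E[R]) / SD[R] = (5 + 0.5 - 6.0000) / 1.4907 = -0.3354.
Step 5: Two-sided p-value via normal approximation = 2*(1 - Phi(|z|)) = 0.737316.
Step 6: alpha = 0.1. fail to reject H0.

R = 5, z = -0.3354, p = 0.737316, fail to reject H0.


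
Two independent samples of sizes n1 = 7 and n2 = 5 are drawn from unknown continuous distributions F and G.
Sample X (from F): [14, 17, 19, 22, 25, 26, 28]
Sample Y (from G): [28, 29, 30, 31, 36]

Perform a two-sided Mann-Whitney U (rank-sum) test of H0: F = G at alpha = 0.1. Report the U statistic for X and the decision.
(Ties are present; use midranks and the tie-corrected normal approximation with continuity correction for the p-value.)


Step 1: Combine and sort all 12 observations; assign midranks.
sorted (value, group): (14,X), (17,X), (19,X), (22,X), (25,X), (26,X), (28,X), (28,Y), (29,Y), (30,Y), (31,Y), (36,Y)
ranks: 14->1, 17->2, 19->3, 22->4, 25->5, 26->6, 28->7.5, 28->7.5, 29->9, 30->10, 31->11, 36->12
Step 2: Rank sum for X: R1 = 1 + 2 + 3 + 4 + 5 + 6 + 7.5 = 28.5.
Step 3: U_X = R1 - n1(n1+1)/2 = 28.5 - 7*8/2 = 28.5 - 28 = 0.5.
       U_Y = n1*n2 - U_X = 35 - 0.5 = 34.5.
Step 4: Ties are present, so use the tie-corrected normal approximation (with continuity correction) for the p-value.
Step 5: p-value = 0.007268; compare to alpha = 0.1. reject H0.

U_X = 0.5, p = 0.007268, reject H0 at alpha = 0.1.


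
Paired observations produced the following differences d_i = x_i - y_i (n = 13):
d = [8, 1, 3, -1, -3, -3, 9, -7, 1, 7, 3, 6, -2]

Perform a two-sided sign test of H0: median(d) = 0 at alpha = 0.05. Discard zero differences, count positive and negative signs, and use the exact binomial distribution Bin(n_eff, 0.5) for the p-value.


Step 1: Discard zero differences. Original n = 13; n_eff = number of nonzero differences = 13.
Nonzero differences (with sign): +8, +1, +3, -1, -3, -3, +9, -7, +1, +7, +3, +6, -2
Step 2: Count signs: positive = 8, negative = 5.
Step 3: Under H0: P(positive) = 0.5, so the number of positives S ~ Bin(13, 0.5).
Step 4: Two-sided exact p-value = sum of Bin(13,0.5) probabilities at or below the observed probability = 0.581055.
Step 5: alpha = 0.05. fail to reject H0.

n_eff = 13, pos = 8, neg = 5, p = 0.581055, fail to reject H0.


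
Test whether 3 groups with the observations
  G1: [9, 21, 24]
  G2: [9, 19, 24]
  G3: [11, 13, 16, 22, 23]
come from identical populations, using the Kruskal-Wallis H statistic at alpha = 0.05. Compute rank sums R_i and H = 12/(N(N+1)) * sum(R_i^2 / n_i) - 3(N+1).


Step 1: Combine all N = 11 observations and assign midranks.
sorted (value, group, rank): (9,G1,1.5), (9,G2,1.5), (11,G3,3), (13,G3,4), (16,G3,5), (19,G2,6), (21,G1,7), (22,G3,8), (23,G3,9), (24,G1,10.5), (24,G2,10.5)
Step 2: Sum ranks within each group.
R_1 = 19 (n_1 = 3)
R_2 = 18 (n_2 = 3)
R_3 = 29 (n_3 = 5)
Step 3: H = 12/(N(N+1)) * sum(R_i^2/n_i) - 3(N+1)
     = 12/(11*12) * (19^2/3 + 18^2/3 + 29^2/5) - 3*12
     = 0.090909 * 396.533 - 36
     = 0.048485.
Step 4: Ties present; correction factor C = 1 - 12/(11^3 - 11) = 0.990909. Corrected H = 0.048485 / 0.990909 = 0.048930.
Step 5: Under H0, H ~ chi^2(2); p-value = 0.975832.
Step 6: alpha = 0.05. fail to reject H0.

H = 0.0489, df = 2, p = 0.975832, fail to reject H0.


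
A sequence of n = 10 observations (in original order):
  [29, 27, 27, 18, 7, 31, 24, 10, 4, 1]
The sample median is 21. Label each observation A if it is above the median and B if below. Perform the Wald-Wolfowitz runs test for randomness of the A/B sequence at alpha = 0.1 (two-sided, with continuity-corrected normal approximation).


Step 1: Compute median = 21; label A = above, B = below.
Labels in order: AAABBAABBB  (n_A = 5, n_B = 5)
Step 2: Count runs R = 4.
Step 3: Under H0 (random ordering), E[R] = 2*n_A*n_B/(n_A+n_B) + 1 = 2*5*5/10 + 1 = 6.0000.
        Var[R] = 2*n_A*n_B*(2*n_A*n_B - n_A - n_B) / ((n_A+n_B)^2 * (n_A+n_B-1)) = 2000/900 = 2.2222.
        SD[R] = 1.4907.
Step 4: Continuity-corrected z = (R + 0.5 - E[R]) / SD[R] = (4 + 0.5 - 6.0000) / 1.4907 = -1.0062.
Step 5: Two-sided p-value via normal approximation = 2*(1 - Phi(|z|)) = 0.314305.
Step 6: alpha = 0.1. fail to reject H0.

R = 4, z = -1.0062, p = 0.314305, fail to reject H0.


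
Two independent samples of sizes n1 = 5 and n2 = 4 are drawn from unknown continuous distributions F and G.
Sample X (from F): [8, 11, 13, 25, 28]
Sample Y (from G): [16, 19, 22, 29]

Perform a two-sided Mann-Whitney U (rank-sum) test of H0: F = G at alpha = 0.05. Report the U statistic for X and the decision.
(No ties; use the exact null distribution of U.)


Step 1: Combine and sort all 9 observations; assign midranks.
sorted (value, group): (8,X), (11,X), (13,X), (16,Y), (19,Y), (22,Y), (25,X), (28,X), (29,Y)
ranks: 8->1, 11->2, 13->3, 16->4, 19->5, 22->6, 25->7, 28->8, 29->9
Step 2: Rank sum for X: R1 = 1 + 2 + 3 + 7 + 8 = 21.
Step 3: U_X = R1 - n1(n1+1)/2 = 21 - 5*6/2 = 21 - 15 = 6.
       U_Y = n1*n2 - U_X = 20 - 6 = 14.
Step 4: No ties, so the exact null distribution of U (based on enumerating the C(9,5) = 126 equally likely rank assignments) gives the two-sided p-value.
Step 5: p-value = 0.412698; compare to alpha = 0.05. fail to reject H0.

U_X = 6, p = 0.412698, fail to reject H0 at alpha = 0.05.


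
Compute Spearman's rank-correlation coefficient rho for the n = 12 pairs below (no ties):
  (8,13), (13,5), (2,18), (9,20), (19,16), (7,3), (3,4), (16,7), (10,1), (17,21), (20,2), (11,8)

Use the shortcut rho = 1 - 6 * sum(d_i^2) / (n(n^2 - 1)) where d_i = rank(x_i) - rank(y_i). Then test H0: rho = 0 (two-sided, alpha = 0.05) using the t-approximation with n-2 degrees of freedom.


Step 1: Rank x and y separately (midranks; no ties here).
rank(x): 8->4, 13->8, 2->1, 9->5, 19->11, 7->3, 3->2, 16->9, 10->6, 17->10, 20->12, 11->7
rank(y): 13->8, 5->5, 18->10, 20->11, 16->9, 3->3, 4->4, 7->6, 1->1, 21->12, 2->2, 8->7
Step 2: d_i = R_x(i) - R_y(i); compute d_i^2.
  (4-8)^2=16, (8-5)^2=9, (1-10)^2=81, (5-11)^2=36, (11-9)^2=4, (3-3)^2=0, (2-4)^2=4, (9-6)^2=9, (6-1)^2=25, (10-12)^2=4, (12-2)^2=100, (7-7)^2=0
sum(d^2) = 288.
Step 3: rho = 1 - 6*288 / (12*(12^2 - 1)) = 1 - 1728/1716 = -0.006993.
Step 4: Under H0, t = rho * sqrt((n-2)/(1-rho^2)) = -0.0221 ~ t(10).
Step 5: Two-sided p-value from the t-distribution with 10 df = 0.982792.
Step 6: alpha = 0.05. fail to reject H0.

rho = -0.0070, p = 0.982792, fail to reject H0 at alpha = 0.05.


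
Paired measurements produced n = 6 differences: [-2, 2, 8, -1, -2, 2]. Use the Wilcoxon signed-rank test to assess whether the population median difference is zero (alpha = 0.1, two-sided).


Step 1: Drop any zero differences (none here) and take |d_i|.
|d| = [2, 2, 8, 1, 2, 2]
Step 2: Midrank |d_i| (ties get averaged ranks).
ranks: |2|->3.5, |2|->3.5, |8|->6, |1|->1, |2|->3.5, |2|->3.5
Step 3: Attach original signs; sum ranks with positive sign and with negative sign.
W+ = 3.5 + 6 + 3.5 = 13
W- = 3.5 + 1 + 3.5 = 8
(Check: W+ + W- = 21 should equal n(n+1)/2 = 21.)
Step 4: Test statistic W = min(W+, W-) = 8.
Step 5: Ties in |d|, so use the tie-corrected normal approximation.
        E[W] = n(n+1)/4 = 6*7/4 = 10.5.
        Tie groups: |d|=2 (t=4); sum(t^3 - t) = 60.
        Var[W] = n(n+1)(2n+1)/24 - sum(t^3-t)/48 = 546/24 - 60/48 = 21.5.
        z = (W - E[W]) / sqrt(Var[W]) = (8 - 10.5) / 4.6368 = -0.5392.
        Two-sided p = 2*Phi(z) = 0.589774.
Step 6: alpha = 0.1. fail to reject H0.

W+ = 13, W- = 8, W = min = 8, p = 0.589774, fail to reject H0.


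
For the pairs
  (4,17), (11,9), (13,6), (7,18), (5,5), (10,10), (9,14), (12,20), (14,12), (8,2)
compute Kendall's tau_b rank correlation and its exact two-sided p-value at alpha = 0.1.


Step 1: Enumerate the 45 unordered pairs (i,j) with i<j and classify each by sign(x_j-x_i) * sign(y_j-y_i).
  (1,2):dx=+7,dy=-8->D; (1,3):dx=+9,dy=-11->D; (1,4):dx=+3,dy=+1->C; (1,5):dx=+1,dy=-12->D
  (1,6):dx=+6,dy=-7->D; (1,7):dx=+5,dy=-3->D; (1,8):dx=+8,dy=+3->C; (1,9):dx=+10,dy=-5->D
  (1,10):dx=+4,dy=-15->D; (2,3):dx=+2,dy=-3->D; (2,4):dx=-4,dy=+9->D; (2,5):dx=-6,dy=-4->C
  (2,6):dx=-1,dy=+1->D; (2,7):dx=-2,dy=+5->D; (2,8):dx=+1,dy=+11->C; (2,9):dx=+3,dy=+3->C
  (2,10):dx=-3,dy=-7->C; (3,4):dx=-6,dy=+12->D; (3,5):dx=-8,dy=-1->C; (3,6):dx=-3,dy=+4->D
  (3,7):dx=-4,dy=+8->D; (3,8):dx=-1,dy=+14->D; (3,9):dx=+1,dy=+6->C; (3,10):dx=-5,dy=-4->C
  (4,5):dx=-2,dy=-13->C; (4,6):dx=+3,dy=-8->D; (4,7):dx=+2,dy=-4->D; (4,8):dx=+5,dy=+2->C
  (4,9):dx=+7,dy=-6->D; (4,10):dx=+1,dy=-16->D; (5,6):dx=+5,dy=+5->C; (5,7):dx=+4,dy=+9->C
  (5,8):dx=+7,dy=+15->C; (5,9):dx=+9,dy=+7->C; (5,10):dx=+3,dy=-3->D; (6,7):dx=-1,dy=+4->D
  (6,8):dx=+2,dy=+10->C; (6,9):dx=+4,dy=+2->C; (6,10):dx=-2,dy=-8->C; (7,8):dx=+3,dy=+6->C
  (7,9):dx=+5,dy=-2->D; (7,10):dx=-1,dy=-12->C; (8,9):dx=+2,dy=-8->D; (8,10):dx=-4,dy=-18->C
  (9,10):dx=-6,dy=-10->C
Step 2: C = 22, D = 23, total pairs = 45.
Step 3: tau = (C - D)/(n(n-1)/2) = (22 - 23)/45 = -0.022222.
Step 4: Exact two-sided p-value (enumerate n! = 3628800 permutations of y under H0): p = 1.000000.
Step 5: alpha = 0.1. fail to reject H0.

tau_b = -0.0222 (C=22, D=23), p = 1.000000, fail to reject H0.


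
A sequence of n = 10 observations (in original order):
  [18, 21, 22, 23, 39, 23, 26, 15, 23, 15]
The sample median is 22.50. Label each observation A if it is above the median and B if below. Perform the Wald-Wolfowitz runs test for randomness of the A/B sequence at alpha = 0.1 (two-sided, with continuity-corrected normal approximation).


Step 1: Compute median = 22.50; label A = above, B = below.
Labels in order: BBBAAAABAB  (n_A = 5, n_B = 5)
Step 2: Count runs R = 5.
Step 3: Under H0 (random ordering), E[R] = 2*n_A*n_B/(n_A+n_B) + 1 = 2*5*5/10 + 1 = 6.0000.
        Var[R] = 2*n_A*n_B*(2*n_A*n_B - n_A - n_B) / ((n_A+n_B)^2 * (n_A+n_B-1)) = 2000/900 = 2.2222.
        SD[R] = 1.4907.
Step 4: Continuity-corrected z = (R + 0.5 - E[R]) / SD[R] = (5 + 0.5 - 6.0000) / 1.4907 = -0.3354.
Step 5: Two-sided p-value via normal approximation = 2*(1 - Phi(|z|)) = 0.737316.
Step 6: alpha = 0.1. fail to reject H0.

R = 5, z = -0.3354, p = 0.737316, fail to reject H0.


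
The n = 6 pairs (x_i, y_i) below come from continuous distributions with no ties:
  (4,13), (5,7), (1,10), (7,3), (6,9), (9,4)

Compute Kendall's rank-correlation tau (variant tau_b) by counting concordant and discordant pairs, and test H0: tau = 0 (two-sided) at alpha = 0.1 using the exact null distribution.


Step 1: Enumerate the 15 unordered pairs (i,j) with i<j and classify each by sign(x_j-x_i) * sign(y_j-y_i).
  (1,2):dx=+1,dy=-6->D; (1,3):dx=-3,dy=-3->C; (1,4):dx=+3,dy=-10->D; (1,5):dx=+2,dy=-4->D
  (1,6):dx=+5,dy=-9->D; (2,3):dx=-4,dy=+3->D; (2,4):dx=+2,dy=-4->D; (2,5):dx=+1,dy=+2->C
  (2,6):dx=+4,dy=-3->D; (3,4):dx=+6,dy=-7->D; (3,5):dx=+5,dy=-1->D; (3,6):dx=+8,dy=-6->D
  (4,5):dx=-1,dy=+6->D; (4,6):dx=+2,dy=+1->C; (5,6):dx=+3,dy=-5->D
Step 2: C = 3, D = 12, total pairs = 15.
Step 3: tau = (C - D)/(n(n-1)/2) = (3 - 12)/15 = -0.600000.
Step 4: Exact two-sided p-value (enumerate n! = 720 permutations of y under H0): p = 0.136111.
Step 5: alpha = 0.1. fail to reject H0.

tau_b = -0.6000 (C=3, D=12), p = 0.136111, fail to reject H0.


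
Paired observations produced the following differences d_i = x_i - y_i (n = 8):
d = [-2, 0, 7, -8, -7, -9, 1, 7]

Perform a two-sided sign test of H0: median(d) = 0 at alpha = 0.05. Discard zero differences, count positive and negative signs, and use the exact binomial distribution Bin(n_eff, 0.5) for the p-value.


Step 1: Discard zero differences. Original n = 8; n_eff = number of nonzero differences = 7.
Nonzero differences (with sign): -2, +7, -8, -7, -9, +1, +7
Step 2: Count signs: positive = 3, negative = 4.
Step 3: Under H0: P(positive) = 0.5, so the number of positives S ~ Bin(7, 0.5).
Step 4: Two-sided exact p-value = sum of Bin(7,0.5) probabilities at or below the observed probability = 1.000000.
Step 5: alpha = 0.05. fail to reject H0.

n_eff = 7, pos = 3, neg = 4, p = 1.000000, fail to reject H0.


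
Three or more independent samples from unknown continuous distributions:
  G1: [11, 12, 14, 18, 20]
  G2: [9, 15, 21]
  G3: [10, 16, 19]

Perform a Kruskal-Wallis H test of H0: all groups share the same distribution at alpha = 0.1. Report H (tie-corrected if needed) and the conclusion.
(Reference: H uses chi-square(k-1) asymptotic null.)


Step 1: Combine all N = 11 observations and assign midranks.
sorted (value, group, rank): (9,G2,1), (10,G3,2), (11,G1,3), (12,G1,4), (14,G1,5), (15,G2,6), (16,G3,7), (18,G1,8), (19,G3,9), (20,G1,10), (21,G2,11)
Step 2: Sum ranks within each group.
R_1 = 30 (n_1 = 5)
R_2 = 18 (n_2 = 3)
R_3 = 18 (n_3 = 3)
Step 3: H = 12/(N(N+1)) * sum(R_i^2/n_i) - 3(N+1)
     = 12/(11*12) * (30^2/5 + 18^2/3 + 18^2/3) - 3*12
     = 0.090909 * 396 - 36
     = 0.000000.
Step 4: No ties, so H is used without correction.
Step 5: Under H0, H ~ chi^2(2); p-value = 1.000000.
Step 6: alpha = 0.1. fail to reject H0.

H = 0.0000, df = 2, p = 1.000000, fail to reject H0.


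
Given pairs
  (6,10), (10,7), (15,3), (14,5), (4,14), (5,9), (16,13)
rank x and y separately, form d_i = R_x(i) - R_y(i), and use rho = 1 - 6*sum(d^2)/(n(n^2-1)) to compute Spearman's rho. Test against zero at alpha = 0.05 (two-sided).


Step 1: Rank x and y separately (midranks; no ties here).
rank(x): 6->3, 10->4, 15->6, 14->5, 4->1, 5->2, 16->7
rank(y): 10->5, 7->3, 3->1, 5->2, 14->7, 9->4, 13->6
Step 2: d_i = R_x(i) - R_y(i); compute d_i^2.
  (3-5)^2=4, (4-3)^2=1, (6-1)^2=25, (5-2)^2=9, (1-7)^2=36, (2-4)^2=4, (7-6)^2=1
sum(d^2) = 80.
Step 3: rho = 1 - 6*80 / (7*(7^2 - 1)) = 1 - 480/336 = -0.428571.
Step 4: Under H0, t = rho * sqrt((n-2)/(1-rho^2)) = -1.0607 ~ t(5).
Step 5: Two-sided p-value from the t-distribution with 5 df = 0.337368.
Step 6: alpha = 0.05. fail to reject H0.

rho = -0.4286, p = 0.337368, fail to reject H0 at alpha = 0.05.


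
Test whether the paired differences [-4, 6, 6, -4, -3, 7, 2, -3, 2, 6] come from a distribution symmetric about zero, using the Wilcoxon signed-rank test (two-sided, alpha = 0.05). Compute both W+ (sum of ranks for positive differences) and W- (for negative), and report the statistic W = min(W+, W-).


Step 1: Drop any zero differences (none here) and take |d_i|.
|d| = [4, 6, 6, 4, 3, 7, 2, 3, 2, 6]
Step 2: Midrank |d_i| (ties get averaged ranks).
ranks: |4|->5.5, |6|->8, |6|->8, |4|->5.5, |3|->3.5, |7|->10, |2|->1.5, |3|->3.5, |2|->1.5, |6|->8
Step 3: Attach original signs; sum ranks with positive sign and with negative sign.
W+ = 8 + 8 + 10 + 1.5 + 1.5 + 8 = 37
W- = 5.5 + 5.5 + 3.5 + 3.5 = 18
(Check: W+ + W- = 55 should equal n(n+1)/2 = 55.)
Step 4: Test statistic W = min(W+, W-) = 18.
Step 5: Ties in |d|, so use the tie-corrected normal approximation.
        E[W] = n(n+1)/4 = 10*11/4 = 27.5.
        Tie groups: |d|=2 (t=2), |d|=3 (t=2), |d|=4 (t=2), |d|=6 (t=3); sum(t^3 - t) = 42.
        Var[W] = n(n+1)(2n+1)/24 - sum(t^3-t)/48 = 2310/24 - 42/48 = 95.375.
        z = (W - E[W]) / sqrt(Var[W]) = (18 - 27.5) / 9.7660 = -0.9728.
        Two-sided p = 2*Phi(z) = 0.330672.
Step 6: alpha = 0.05. fail to reject H0.

W+ = 37, W- = 18, W = min = 18, p = 0.330672, fail to reject H0.
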